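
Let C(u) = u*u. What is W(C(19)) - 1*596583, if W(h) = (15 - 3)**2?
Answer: -596439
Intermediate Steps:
C(u) = u**2
W(h) = 144 (W(h) = 12**2 = 144)
W(C(19)) - 1*596583 = 144 - 1*596583 = 144 - 596583 = -596439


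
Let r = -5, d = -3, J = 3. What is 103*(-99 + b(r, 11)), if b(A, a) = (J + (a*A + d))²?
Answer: 301378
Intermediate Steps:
b(A, a) = A²*a² (b(A, a) = (3 + (a*A - 3))² = (3 + (A*a - 3))² = (3 + (-3 + A*a))² = (A*a)² = A²*a²)
103*(-99 + b(r, 11)) = 103*(-99 + (-5)²*11²) = 103*(-99 + 25*121) = 103*(-99 + 3025) = 103*2926 = 301378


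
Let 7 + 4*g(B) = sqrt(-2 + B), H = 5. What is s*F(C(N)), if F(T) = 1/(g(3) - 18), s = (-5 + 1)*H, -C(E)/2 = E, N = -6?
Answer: 40/39 ≈ 1.0256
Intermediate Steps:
C(E) = -2*E
g(B) = -7/4 + sqrt(-2 + B)/4
s = -20 (s = (-5 + 1)*5 = -4*5 = -20)
F(T) = -2/39 (F(T) = 1/((-7/4 + sqrt(-2 + 3)/4) - 18) = 1/((-7/4 + sqrt(1)/4) - 18) = 1/((-7/4 + (1/4)*1) - 18) = 1/((-7/4 + 1/4) - 18) = 1/(-3/2 - 18) = 1/(-39/2) = -2/39)
s*F(C(N)) = -20*(-2/39) = 40/39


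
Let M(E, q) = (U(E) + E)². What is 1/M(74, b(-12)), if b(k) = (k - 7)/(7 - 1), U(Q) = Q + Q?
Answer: 1/49284 ≈ 2.0291e-5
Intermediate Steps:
U(Q) = 2*Q
b(k) = -7/6 + k/6 (b(k) = (-7 + k)/6 = (-7 + k)*(⅙) = -7/6 + k/6)
M(E, q) = 9*E² (M(E, q) = (2*E + E)² = (3*E)² = 9*E²)
1/M(74, b(-12)) = 1/(9*74²) = 1/(9*5476) = 1/49284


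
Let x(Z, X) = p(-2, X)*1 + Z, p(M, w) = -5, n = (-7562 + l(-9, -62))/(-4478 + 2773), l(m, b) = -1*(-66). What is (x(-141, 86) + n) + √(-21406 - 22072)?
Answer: -241434/1705 + I*√43478 ≈ -141.6 + 208.51*I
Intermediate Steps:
l(m, b) = 66
n = 7496/1705 (n = (-7562 + 66)/(-4478 + 2773) = -7496/(-1705) = -7496*(-1/1705) = 7496/1705 ≈ 4.3965)
x(Z, X) = -5 + Z (x(Z, X) = -5*1 + Z = -5 + Z)
(x(-141, 86) + n) + √(-21406 - 22072) = ((-5 - 141) + 7496/1705) + √(-21406 - 22072) = (-146 + 7496/1705) + √(-43478) = -241434/1705 + I*√43478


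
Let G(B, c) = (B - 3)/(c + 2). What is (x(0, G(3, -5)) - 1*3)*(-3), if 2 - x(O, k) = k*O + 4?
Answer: 15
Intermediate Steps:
G(B, c) = (-3 + B)/(2 + c)
x(O, k) = -2 - O*k (x(O, k) = 2 - (k*O + 4) = 2 - (O*k + 4) = 2 - (4 + O*k) = 2 + (-4 - O*k) = -2 - O*k)
(x(0, G(3, -5)) - 1*3)*(-3) = ((-2 - 1*0*(-3 + 3)/(2 - 5)) - 1*3)*(-3) = ((-2 - 1*0*0/(-3)) - 3)*(-3) = ((-2 - 1*0*(-⅓*0)) - 3)*(-3) = ((-2 - 1*0*0) - 3)*(-3) = ((-2 + 0) - 3)*(-3) = (-2 - 3)*(-3) = -5*(-3) = 15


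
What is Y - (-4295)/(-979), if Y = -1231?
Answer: -1209444/979 ≈ -1235.4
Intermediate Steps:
Y - (-4295)/(-979) = -1231 - (-4295)/(-979) = -1231 - (-4295)*(-1)/979 = -1231 - 1*4295/979 = -1231 - 4295/979 = -1209444/979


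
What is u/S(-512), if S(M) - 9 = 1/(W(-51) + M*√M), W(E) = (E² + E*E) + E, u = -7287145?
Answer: -1317843657366405/1627610696 + 932754560*I*√2/203451337 ≈ -8.0968e+5 + 6.4837*I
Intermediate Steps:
W(E) = E + 2*E² (W(E) = (E² + E²) + E = 2*E² + E = E + 2*E²)
S(M) = 9 + 1/(5151 + M^(3/2)) (S(M) = 9 + 1/(-51*(1 + 2*(-51)) + M*√M) = 9 + 1/(-51*(1 - 102) + M^(3/2)) = 9 + 1/(-51*(-101) + M^(3/2)) = 9 + 1/(5151 + M^(3/2)))
u/S(-512) = -7287145*(5151 + (-512)^(3/2))/(46360 + 9*(-512)^(3/2)) = -7287145*(5151 - 8192*I*√2)/(46360 + 9*(-8192*I*√2)) = -7287145*(5151 - 8192*I*√2)/(46360 - 73728*I*√2)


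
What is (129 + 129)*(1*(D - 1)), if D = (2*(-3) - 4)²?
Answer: 25542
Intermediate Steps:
D = 100 (D = (-6 - 4)² = (-10)² = 100)
(129 + 129)*(1*(D - 1)) = (129 + 129)*(1*(100 - 1)) = 258*(1*99) = 258*99 = 25542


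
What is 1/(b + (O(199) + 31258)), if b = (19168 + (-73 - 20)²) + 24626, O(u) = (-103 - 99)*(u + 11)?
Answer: 1/41281 ≈ 2.4224e-5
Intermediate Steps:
O(u) = -2222 - 202*u (O(u) = -202*(11 + u) = -2222 - 202*u)
b = 52443 (b = (19168 + (-93)²) + 24626 = (19168 + 8649) + 24626 = 27817 + 24626 = 52443)
1/(b + (O(199) + 31258)) = 1/(52443 + ((-2222 - 202*199) + 31258)) = 1/(52443 + ((-2222 - 40198) + 31258)) = 1/(52443 + (-42420 + 31258)) = 1/(52443 - 11162) = 1/41281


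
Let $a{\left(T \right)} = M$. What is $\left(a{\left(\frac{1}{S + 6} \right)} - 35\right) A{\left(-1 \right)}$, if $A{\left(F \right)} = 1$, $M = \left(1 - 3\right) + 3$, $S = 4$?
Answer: $-34$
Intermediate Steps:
$M = 1$ ($M = -2 + 3 = 1$)
$a{\left(T \right)} = 1$
$\left(a{\left(\frac{1}{S + 6} \right)} - 35\right) A{\left(-1 \right)} = \left(1 - 35\right) 1 = \left(-34\right) 1 = -34$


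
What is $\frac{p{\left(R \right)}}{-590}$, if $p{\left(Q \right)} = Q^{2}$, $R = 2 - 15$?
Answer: $- \frac{169}{590} \approx -0.28644$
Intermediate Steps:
$R = -13$
$\frac{p{\left(R \right)}}{-590} = \frac{\left(-13\right)^{2}}{-590} = 169 \left(- \frac{1}{590}\right) = - \frac{169}{590}$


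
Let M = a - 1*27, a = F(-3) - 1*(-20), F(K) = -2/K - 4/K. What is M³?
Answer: -125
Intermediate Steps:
F(K) = -6/K
a = 22 (a = -6/(-3) - 1*(-20) = -6*(-⅓) + 20 = 2 + 20 = 22)
M = -5 (M = 22 - 1*27 = 22 - 27 = -5)
M³ = (-5)³ = -125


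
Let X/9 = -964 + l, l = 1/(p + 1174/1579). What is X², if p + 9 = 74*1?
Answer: 90126579075013881/1197367609 ≈ 7.5271e+7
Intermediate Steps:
p = 65 (p = -9 + 74*1 = -9 + 74 = 65)
l = 1579/103809 (l = 1/(65 + 1174/1579) = 1/(103809/1579) = 1579/103809 ≈ 0.015211)
X = -300210891/34603 (X = 9*(-964 + 1579/103809) = 9*(-100070297/103809) = -300210891/34603 ≈ -8675.9)
X² = (-300210891/34603)² = 90126579075013881/1197367609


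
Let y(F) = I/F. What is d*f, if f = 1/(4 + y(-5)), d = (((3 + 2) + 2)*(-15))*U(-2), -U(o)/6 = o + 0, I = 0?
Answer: -315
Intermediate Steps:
y(F) = 0 (y(F) = 0/F = 0)
U(o) = -6*o (U(o) = -6*(o + 0) = -6*o)
d = -1260 (d = (((3 + 2) + 2)*(-15))*(-6*(-2)) = ((5 + 2)*(-15))*12 = (7*(-15))*12 = -105*12 = -1260)
f = ¼ (f = 1/(4 + 0) = 1/4 = ¼ ≈ 0.25000)
d*f = -1260*¼ = -315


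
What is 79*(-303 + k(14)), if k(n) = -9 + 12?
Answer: -23700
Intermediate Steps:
k(n) = 3
79*(-303 + k(14)) = 79*(-303 + 3) = 79*(-300) = -23700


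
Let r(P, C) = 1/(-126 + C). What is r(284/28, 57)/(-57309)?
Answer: 1/3954321 ≈ 2.5289e-7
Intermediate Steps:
r(284/28, 57)/(-57309) = 1/((-126 + 57)*(-57309)) = -1/57309/(-69) = -1/69*(-1/57309) = 1/3954321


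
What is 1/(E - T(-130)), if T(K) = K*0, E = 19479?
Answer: 1/19479 ≈ 5.1337e-5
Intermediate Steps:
T(K) = 0
1/(E - T(-130)) = 1/(19479 - 1*0) = 1/(19479 + 0) = 1/19479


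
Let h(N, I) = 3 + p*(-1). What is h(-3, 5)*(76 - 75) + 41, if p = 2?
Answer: 42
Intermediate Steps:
h(N, I) = 1 (h(N, I) = 3 + 2*(-1) = 3 - 2 = 1)
h(-3, 5)*(76 - 75) + 41 = 1*(76 - 75) + 41 = 1*1 + 41 = 1 + 41 = 42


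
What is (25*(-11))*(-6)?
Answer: 1650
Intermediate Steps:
(25*(-11))*(-6) = -275*(-6) = 1650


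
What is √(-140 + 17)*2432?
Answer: 2432*I*√123 ≈ 26972.0*I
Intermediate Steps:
√(-140 + 17)*2432 = √(-123)*2432 = (I*√123)*2432 = 2432*I*√123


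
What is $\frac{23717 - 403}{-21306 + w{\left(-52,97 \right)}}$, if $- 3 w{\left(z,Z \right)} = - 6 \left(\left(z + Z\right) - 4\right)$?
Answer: $- \frac{11657}{10612} \approx -1.0985$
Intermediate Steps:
$w{\left(z,Z \right)} = -8 + 2 Z + 2 z$ ($w{\left(z,Z \right)} = - \frac{\left(-6\right) \left(\left(z + Z\right) - 4\right)}{3} = - \frac{\left(-6\right) \left(\left(Z + z\right) - 4\right)}{3} = - \frac{\left(-6\right) \left(-4 + Z + z\right)}{3} = - \frac{24 - 6 Z - 6 z}{3} = -8 + 2 Z + 2 z$)
$\frac{23717 - 403}{-21306 + w{\left(-52,97 \right)}} = \frac{23717 - 403}{-21306 + \left(-8 + 2 \cdot 97 + 2 \left(-52\right)\right)} = \frac{23314}{-21306 - -82} = \frac{23314}{-21306 + 82} = \frac{23314}{-21224} = 23314 \left(- \frac{1}{21224}\right) = - \frac{11657}{10612}$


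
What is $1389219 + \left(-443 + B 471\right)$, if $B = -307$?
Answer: $1244179$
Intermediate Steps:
$1389219 + \left(-443 + B 471\right) = 1389219 - 145040 = 1244179$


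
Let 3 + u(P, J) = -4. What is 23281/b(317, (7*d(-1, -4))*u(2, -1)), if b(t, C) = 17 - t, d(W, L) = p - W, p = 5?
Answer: -23281/300 ≈ -77.603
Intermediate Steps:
u(P, J) = -7 (u(P, J) = -3 - 4 = -7)
d(W, L) = 5 - W
23281/b(317, (7*d(-1, -4))*u(2, -1)) = 23281/(17 - 1*317) = 23281/(17 - 317) = 23281/(-300) = 23281*(-1/300) = -23281/300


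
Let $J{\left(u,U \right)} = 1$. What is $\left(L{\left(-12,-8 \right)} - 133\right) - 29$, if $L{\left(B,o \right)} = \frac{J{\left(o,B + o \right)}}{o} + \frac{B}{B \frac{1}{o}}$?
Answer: $- \frac{1361}{8} \approx -170.13$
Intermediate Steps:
$L{\left(B,o \right)} = o + \frac{1}{o}$ ($L{\left(B,o \right)} = 1 \frac{1}{o} + \frac{B}{B \frac{1}{o}} = \frac{1}{o} + B \frac{o}{B} = \frac{1}{o} + o = o + \frac{1}{o}$)
$\left(L{\left(-12,-8 \right)} - 133\right) - 29 = \left(\left(-8 + \frac{1}{-8}\right) - 133\right) - 29 = \left(\left(-8 - \frac{1}{8}\right) - 133\right) - 29 = \left(- \frac{65}{8} - 133\right) - 29 = - \frac{1129}{8} - 29 = - \frac{1361}{8}$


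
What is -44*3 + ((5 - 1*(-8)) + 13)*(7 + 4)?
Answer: 154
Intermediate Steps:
-44*3 + ((5 - 1*(-8)) + 13)*(7 + 4) = -132 + ((5 + 8) + 13)*11 = -132 + (13 + 13)*11 = -132 + 26*11 = -132 + 286 = 154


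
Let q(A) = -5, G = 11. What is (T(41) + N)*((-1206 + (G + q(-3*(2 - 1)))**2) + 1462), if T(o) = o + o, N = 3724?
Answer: 1111352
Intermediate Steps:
T(o) = 2*o
(T(41) + N)*((-1206 + (G + q(-3*(2 - 1)))**2) + 1462) = (2*41 + 3724)*((-1206 + (11 - 5)**2) + 1462) = (82 + 3724)*((-1206 + 6**2) + 1462) = 3806*((-1206 + 36) + 1462) = 3806*(-1170 + 1462) = 3806*292 = 1111352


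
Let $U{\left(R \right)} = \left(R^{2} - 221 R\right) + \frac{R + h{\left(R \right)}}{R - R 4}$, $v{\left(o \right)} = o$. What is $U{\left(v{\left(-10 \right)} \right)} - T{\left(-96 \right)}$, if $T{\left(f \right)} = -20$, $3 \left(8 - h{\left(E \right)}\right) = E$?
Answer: $\frac{104852}{45} \approx 2330.0$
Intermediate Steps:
$h{\left(E \right)} = 8 - \frac{E}{3}$
$U{\left(R \right)} = R^{2} - 221 R - \frac{8 + \frac{2 R}{3}}{3 R}$ ($U{\left(R \right)} = \left(R^{2} - 221 R\right) + \frac{R - \left(-8 + \frac{R}{3}\right)}{R - R 4} = \left(R^{2} - 221 R\right) + \frac{8 + \frac{2 R}{3}}{R - 4 R} = \left(R^{2} - 221 R\right) + \frac{8 + \frac{2 R}{3}}{\left(-3\right) R} = \left(R^{2} - 221 R\right) + \left(8 + \frac{2 R}{3}\right) \left(- \frac{1}{3 R}\right) = \left(R^{2} - 221 R\right) - \frac{8 + \frac{2 R}{3}}{3 R} = R^{2} - 221 R - \frac{8 + \frac{2 R}{3}}{3 R}$)
$U{\left(v{\left(-10 \right)} \right)} - T{\left(-96 \right)} = \left(- \frac{2}{9} + \left(-10\right)^{2} - -2210 - \frac{8}{3 \left(-10\right)}\right) - -20 = \left(- \frac{2}{9} + 100 + 2210 - - \frac{4}{15}\right) + 20 = \left(- \frac{2}{9} + 100 + 2210 + \frac{4}{15}\right) + 20 = \frac{103952}{45} + 20 = \frac{104852}{45}$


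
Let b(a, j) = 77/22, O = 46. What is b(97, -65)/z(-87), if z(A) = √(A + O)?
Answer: -7*I*√41/82 ≈ -0.54661*I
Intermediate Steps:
b(a, j) = 7/2 (b(a, j) = 77*(1/22) = 7/2)
z(A) = √(46 + A) (z(A) = √(A + 46) = √(46 + A))
b(97, -65)/z(-87) = 7/(2*(√(46 - 87))) = 7/(2*(√(-41))) = 7/(2*((I*√41))) = 7*(-I*√41/41)/2 = -7*I*√41/82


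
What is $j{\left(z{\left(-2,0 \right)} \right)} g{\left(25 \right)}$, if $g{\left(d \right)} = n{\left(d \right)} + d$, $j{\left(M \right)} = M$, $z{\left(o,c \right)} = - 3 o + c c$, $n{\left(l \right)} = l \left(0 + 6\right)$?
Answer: $1050$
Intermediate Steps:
$n{\left(l \right)} = 6 l$ ($n{\left(l \right)} = l 6 = 6 l$)
$z{\left(o,c \right)} = c^{2} - 3 o$ ($z{\left(o,c \right)} = - 3 o + c^{2} = c^{2} - 3 o$)
$g{\left(d \right)} = 7 d$ ($g{\left(d \right)} = 6 d + d = 7 d$)
$j{\left(z{\left(-2,0 \right)} \right)} g{\left(25 \right)} = \left(0^{2} - -6\right) 7 \cdot 25 = \left(0 + 6\right) 175 = 6 \cdot 175 = 1050$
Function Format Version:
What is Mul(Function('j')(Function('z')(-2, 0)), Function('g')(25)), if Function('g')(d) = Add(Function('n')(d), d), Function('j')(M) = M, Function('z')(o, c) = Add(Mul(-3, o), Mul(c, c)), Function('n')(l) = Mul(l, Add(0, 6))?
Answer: 1050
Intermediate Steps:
Function('n')(l) = Mul(6, l) (Function('n')(l) = Mul(l, 6) = Mul(6, l))
Function('z')(o, c) = Add(Pow(c, 2), Mul(-3, o)) (Function('z')(o, c) = Add(Mul(-3, o), Pow(c, 2)) = Add(Pow(c, 2), Mul(-3, o)))
Function('g')(d) = Mul(7, d) (Function('g')(d) = Add(Mul(6, d), d) = Mul(7, d))
Mul(Function('j')(Function('z')(-2, 0)), Function('g')(25)) = Mul(Add(Pow(0, 2), Mul(-3, -2)), Mul(7, 25)) = Mul(Add(0, 6), 175) = Mul(6, 175) = 1050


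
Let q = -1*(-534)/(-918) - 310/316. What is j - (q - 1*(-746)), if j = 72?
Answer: -16255499/24174 ≈ -672.44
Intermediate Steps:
q = -37777/24174 (q = 534*(-1/918) - 310*1/316 = -89/153 - 155/158 = -37777/24174 ≈ -1.5627)
j - (q - 1*(-746)) = 72 - (-37777/24174 - 1*(-746)) = 72 - (-37777/24174 + 746) = 72 - 1*17996027/24174 = 72 - 17996027/24174 = -16255499/24174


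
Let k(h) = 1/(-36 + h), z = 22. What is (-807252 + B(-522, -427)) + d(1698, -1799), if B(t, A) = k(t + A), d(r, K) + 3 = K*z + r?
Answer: -832457976/985 ≈ -8.4514e+5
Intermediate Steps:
d(r, K) = -3 + r + 22*K (d(r, K) = -3 + (K*22 + r) = -3 + (22*K + r) = -3 + (r + 22*K) = -3 + r + 22*K)
B(t, A) = 1/(-36 + A + t) (B(t, A) = 1/(-36 + (t + A)) = 1/(-36 + (A + t)) = 1/(-36 + A + t))
(-807252 + B(-522, -427)) + d(1698, -1799) = (-807252 + 1/(-36 - 427 - 522)) + (-3 + 1698 + 22*(-1799)) = (-807252 + 1/(-985)) + (-3 + 1698 - 39578) = (-807252 - 1/985) - 37883 = -795143221/985 - 37883 = -832457976/985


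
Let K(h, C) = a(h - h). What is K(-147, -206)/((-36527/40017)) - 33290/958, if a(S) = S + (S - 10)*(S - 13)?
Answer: -3099850505/17496433 ≈ -177.17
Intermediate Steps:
a(S) = S + (-13 + S)*(-10 + S) (a(S) = S + (-10 + S)*(-13 + S) = S + (-13 + S)*(-10 + S))
K(h, C) = 130 (K(h, C) = 130 + (h - h)² - 22*(h - h) = 130 + 0² - 22*0 = 130 + 0 + 0 = 130)
K(-147, -206)/((-36527/40017)) - 33290/958 = 130/((-36527/40017)) - 33290/958 = 130/((-36527*1/40017)) - 33290*1/958 = 130/(-36527/40017) - 16645/479 = 130*(-40017/36527) - 16645/479 = -5202210/36527 - 16645/479 = -3099850505/17496433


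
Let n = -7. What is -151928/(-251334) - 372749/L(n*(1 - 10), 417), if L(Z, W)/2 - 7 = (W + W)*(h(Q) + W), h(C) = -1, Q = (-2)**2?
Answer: 5869322945/87200582634 ≈ 0.067308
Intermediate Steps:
Q = 4
L(Z, W) = 14 + 4*W*(-1 + W) (L(Z, W) = 14 + 2*((W + W)*(-1 + W)) = 14 + 2*((2*W)*(-1 + W)) = 14 + 2*(2*W*(-1 + W)) = 14 + 4*W*(-1 + W))
-151928/(-251334) - 372749/L(n*(1 - 10), 417) = -151928/(-251334) - 372749/(14 - 4*417 + 4*417**2) = -151928*(-1/251334) - 372749/(14 - 1668 + 4*173889) = 75964/125667 - 372749/(14 - 1668 + 695556) = 75964/125667 - 372749/693902 = 5869322945/87200582634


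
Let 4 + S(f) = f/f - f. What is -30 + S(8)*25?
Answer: -305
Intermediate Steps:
S(f) = -3 - f (S(f) = -4 + (f/f - f) = -4 + (1 - f) = -3 - f)
-30 + S(8)*25 = -30 + (-3 - 1*8)*25 = -30 + (-3 - 8)*25 = -30 - 11*25 = -30 - 275 = -305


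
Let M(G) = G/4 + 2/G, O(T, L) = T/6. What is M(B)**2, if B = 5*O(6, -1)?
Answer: 1089/400 ≈ 2.7225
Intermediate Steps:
O(T, L) = T/6 (O(T, L) = T*(1/6) = T/6)
B = 5 (B = 5*((1/6)*6) = 5*1 = 5)
M(G) = 2/G + G/4 (M(G) = G*(1/4) + 2/G = G/4 + 2/G = 2/G + G/4)
M(B)**2 = (2/5 + (1/4)*5)**2 = (2*(1/5) + 5/4)**2 = (2/5 + 5/4)**2 = (33/20)**2 = 1089/400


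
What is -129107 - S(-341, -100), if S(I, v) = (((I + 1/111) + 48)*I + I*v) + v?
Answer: -29194879/111 ≈ -2.6302e+5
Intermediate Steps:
S(I, v) = v + I*v + I*(5329/111 + I) (S(I, v) = (((I + 1/111) + 48)*I + I*v) + v = (((1/111 + I) + 48)*I + I*v) + v = ((5329/111 + I)*I + I*v) + v = (I*(5329/111 + I) + I*v) + v = (I*v + I*(5329/111 + I)) + v = v + I*v + I*(5329/111 + I))
-129107 - S(-341, -100) = -129107 - (-100 + (-341)² + (5329/111)*(-341) - 341*(-100)) = -129107 - (-100 + 116281 - 1817189/111 + 34100) = -129107 - 1*14864002/111 = -129107 - 14864002/111 = -29194879/111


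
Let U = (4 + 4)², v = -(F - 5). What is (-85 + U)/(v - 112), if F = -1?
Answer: 21/106 ≈ 0.19811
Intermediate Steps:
v = 6 (v = -(-1 - 5) = -1*(-6) = 6)
U = 64 (U = 8² = 64)
(-85 + U)/(v - 112) = (-85 + 64)/(6 - 112) = -21/(-106) = -21*(-1/106) = 21/106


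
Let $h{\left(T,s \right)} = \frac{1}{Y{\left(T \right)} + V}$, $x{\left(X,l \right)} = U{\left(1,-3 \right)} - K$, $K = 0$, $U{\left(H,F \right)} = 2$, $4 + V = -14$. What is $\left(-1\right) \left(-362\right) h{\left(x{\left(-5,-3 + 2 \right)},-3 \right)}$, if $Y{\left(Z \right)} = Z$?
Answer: $- \frac{181}{8} \approx -22.625$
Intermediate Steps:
$V = -18$ ($V = -4 - 14 = -18$)
$x{\left(X,l \right)} = 2$ ($x{\left(X,l \right)} = 2 - 0 = 2 + 0 = 2$)
$h{\left(T,s \right)} = \frac{1}{-18 + T}$ ($h{\left(T,s \right)} = \frac{1}{T - 18} = \frac{1}{-18 + T}$)
$\left(-1\right) \left(-362\right) h{\left(x{\left(-5,-3 + 2 \right)},-3 \right)} = \frac{\left(-1\right) \left(-362\right)}{-18 + 2} = \frac{362}{-16} = 362 \left(- \frac{1}{16}\right) = - \frac{181}{8}$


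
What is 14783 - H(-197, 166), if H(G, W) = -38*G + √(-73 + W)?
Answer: 7297 - √93 ≈ 7287.4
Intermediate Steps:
H(G, W) = √(-73 + W) - 38*G
14783 - H(-197, 166) = 14783 - (√(-73 + 166) - 38*(-197)) = 14783 - (√93 + 7486) = 14783 - (7486 + √93) = 14783 + (-7486 - √93) = 7297 - √93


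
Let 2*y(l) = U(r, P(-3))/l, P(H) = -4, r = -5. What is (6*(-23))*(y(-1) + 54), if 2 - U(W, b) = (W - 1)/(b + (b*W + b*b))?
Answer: -116817/16 ≈ -7301.1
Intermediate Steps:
U(W, b) = 2 - (-1 + W)/(b + b² + W*b) (U(W, b) = 2 - (W - 1)/(b + (b*W + b*b)) = 2 - (-1 + W)/(b + (W*b + b²)) = 2 - (-1 + W)/(b + (b² + W*b)) = 2 - (-1 + W)/(b + b² + W*b))
y(l) = 35/(32*l) (y(l) = (((1 - 1*(-5) + 2*(-4) + 2*(-4)² + 2*(-5)*(-4))/((-4)*(1 - 5 - 4)))/l)/2 = ((-¼*(1 + 5 - 8 + 2*16 + 40)/(-8))/l)/2 = ((-¼*(-⅛)*(1 + 5 - 8 + 32 + 40))/l)/2 = ((-¼*(-⅛)*70)/l)/2 = (35/(16*l))/2 = 35/(32*l))
(6*(-23))*(y(-1) + 54) = (6*(-23))*((35/32)/(-1) + 54) = -138*((35/32)*(-1) + 54) = -138*(-35/32 + 54) = -138*1693/32 = -116817/16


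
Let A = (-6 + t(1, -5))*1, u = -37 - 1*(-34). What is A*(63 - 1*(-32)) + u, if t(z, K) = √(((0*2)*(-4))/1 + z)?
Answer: -478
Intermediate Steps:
u = -3 (u = -37 + 34 = -3)
t(z, K) = √z (t(z, K) = √((0*(-4))*1 + z) = √(0*1 + z) = √(0 + z) = √z)
A = -5 (A = (-6 + √1)*1 = (-6 + 1)*1 = -5*1 = -5)
A*(63 - 1*(-32)) + u = -5*(63 - 1*(-32)) - 3 = -5*(63 + 32) - 3 = -5*95 - 3 = -475 - 3 = -478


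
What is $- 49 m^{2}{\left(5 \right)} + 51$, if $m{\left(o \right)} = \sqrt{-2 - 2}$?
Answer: $247$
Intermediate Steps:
$m{\left(o \right)} = 2 i$ ($m{\left(o \right)} = \sqrt{-4} = 2 i$)
$- 49 m^{2}{\left(5 \right)} + 51 = - 49 \left(2 i\right)^{2} + 51 = \left(-49\right) \left(-4\right) + 51 = 196 + 51 = 247$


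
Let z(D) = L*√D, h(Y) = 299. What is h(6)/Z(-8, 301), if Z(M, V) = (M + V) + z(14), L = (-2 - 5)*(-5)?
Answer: 87607/68699 - 10465*√14/68699 ≈ 0.70526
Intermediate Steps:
L = 35 (L = -7*(-5) = 35)
z(D) = 35*√D
Z(M, V) = M + V + 35*√14 (Z(M, V) = (M + V) + 35*√14 = M + V + 35*√14)
h(6)/Z(-8, 301) = 299/(-8 + 301 + 35*√14) = 299/(293 + 35*√14)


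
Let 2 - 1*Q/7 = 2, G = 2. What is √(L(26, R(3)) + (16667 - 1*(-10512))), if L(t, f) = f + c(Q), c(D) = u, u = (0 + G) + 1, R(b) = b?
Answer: √27185 ≈ 164.88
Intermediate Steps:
Q = 0 (Q = 14 - 7*2 = 14 - 14 = 0)
u = 3 (u = (0 + 2) + 1 = 2 + 1 = 3)
c(D) = 3
L(t, f) = 3 + f (L(t, f) = f + 3 = 3 + f)
√(L(26, R(3)) + (16667 - 1*(-10512))) = √((3 + 3) + (16667 - 1*(-10512))) = √(6 + (16667 + 10512)) = √(6 + 27179) = √27185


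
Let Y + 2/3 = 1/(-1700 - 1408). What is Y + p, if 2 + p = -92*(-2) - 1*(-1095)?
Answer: 1322281/1036 ≈ 1276.3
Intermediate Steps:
p = 1277 (p = -2 + (-92*(-2) - 1*(-1095)) = -2 + (184 + 1095) = -2 + 1279 = 1277)
Y = -691/1036 (Y = -2/3 + 1/(-1700 - 1408) = -2/3 + 1/(-3108) = -2/3 - 1/3108 = -691/1036 ≈ -0.66699)
Y + p = -691/1036 + 1277 = 1322281/1036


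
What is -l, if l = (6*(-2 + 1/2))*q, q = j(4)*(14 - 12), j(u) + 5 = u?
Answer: -18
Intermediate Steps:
j(u) = -5 + u
q = -2 (q = (-5 + 4)*(14 - 12) = -1*2 = -2)
l = 18 (l = (6*(-2 + 1/2))*(-2) = (6*(-2 + ½))*(-2) = (6*(-3/2))*(-2) = -9*(-2) = 18)
-l = -1*18 = -18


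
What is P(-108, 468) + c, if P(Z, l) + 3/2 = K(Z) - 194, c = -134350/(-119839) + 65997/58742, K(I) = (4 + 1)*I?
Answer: -2580905977258/3519791269 ≈ -733.26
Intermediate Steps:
K(I) = 5*I
c = 15801002183/7039582538 (c = -134350*(-1/119839) + 65997*(1/58742) = 134350/119839 + 65997/58742 = 15801002183/7039582538 ≈ 2.2446)
P(Z, l) = -391/2 + 5*Z (P(Z, l) = -3/2 + (5*Z - 194) = -3/2 + (-194 + 5*Z) = -391/2 + 5*Z)
P(-108, 468) + c = (-391/2 + 5*(-108)) + 15801002183/7039582538 = (-391/2 - 540) + 15801002183/7039582538 = -1471/2 + 15801002183/7039582538 = -2580905977258/3519791269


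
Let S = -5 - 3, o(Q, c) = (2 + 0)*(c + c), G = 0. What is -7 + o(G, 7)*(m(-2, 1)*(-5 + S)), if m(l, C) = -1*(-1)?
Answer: -371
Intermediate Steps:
o(Q, c) = 4*c (o(Q, c) = 2*(2*c) = 4*c)
S = -8
m(l, C) = 1
-7 + o(G, 7)*(m(-2, 1)*(-5 + S)) = -7 + (4*7)*(1*(-5 - 8)) = -7 + 28*(1*(-13)) = -7 + 28*(-13) = -7 - 364 = -371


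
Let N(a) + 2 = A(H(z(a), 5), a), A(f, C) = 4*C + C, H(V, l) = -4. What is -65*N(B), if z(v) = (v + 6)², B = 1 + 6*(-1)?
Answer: 1755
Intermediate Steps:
B = -5 (B = 1 - 6 = -5)
z(v) = (6 + v)²
A(f, C) = 5*C
N(a) = -2 + 5*a
-65*N(B) = -65*(-2 + 5*(-5)) = -65*(-2 - 25) = -65*(-27) = 1755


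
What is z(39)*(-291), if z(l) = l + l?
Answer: -22698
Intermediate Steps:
z(l) = 2*l
z(39)*(-291) = (2*39)*(-291) = 78*(-291) = -22698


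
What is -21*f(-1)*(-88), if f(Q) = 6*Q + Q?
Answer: -12936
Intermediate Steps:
f(Q) = 7*Q
-21*f(-1)*(-88) = -147*(-1)*(-88) = -21*(-7)*(-88) = 147*(-88) = -12936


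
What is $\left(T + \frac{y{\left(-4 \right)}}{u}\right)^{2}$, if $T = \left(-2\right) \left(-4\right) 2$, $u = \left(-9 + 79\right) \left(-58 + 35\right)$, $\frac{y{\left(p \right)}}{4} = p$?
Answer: $\frac{166100544}{648025} \approx 256.32$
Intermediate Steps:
$y{\left(p \right)} = 4 p$
$u = -1610$ ($u = 70 \left(-23\right) = -1610$)
$T = 16$ ($T = 8 \cdot 2 = 16$)
$\left(T + \frac{y{\left(-4 \right)}}{u}\right)^{2} = \left(16 + \frac{4 \left(-4\right)}{-1610}\right)^{2} = \left(16 - - \frac{8}{805}\right)^{2} = \left(16 + \frac{8}{805}\right)^{2} = \left(\frac{12888}{805}\right)^{2} = \frac{166100544}{648025}$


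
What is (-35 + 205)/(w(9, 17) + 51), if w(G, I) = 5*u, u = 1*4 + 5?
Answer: 85/48 ≈ 1.7708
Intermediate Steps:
u = 9 (u = 4 + 5 = 9)
w(G, I) = 45 (w(G, I) = 5*9 = 45)
(-35 + 205)/(w(9, 17) + 51) = (-35 + 205)/(45 + 51) = 170/96 = 170*(1/96) = 85/48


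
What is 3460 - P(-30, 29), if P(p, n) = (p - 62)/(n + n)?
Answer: 100386/29 ≈ 3461.6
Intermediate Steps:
P(p, n) = (-62 + p)/(2*n) (P(p, n) = (-62 + p)/((2*n)) = (-62 + p)*(1/(2*n)) = (-62 + p)/(2*n))
3460 - P(-30, 29) = 3460 - (-62 - 30)/(2*29) = 3460 - (-92)/(2*29) = 3460 - 1*(-46/29) = 3460 + 46/29 = 100386/29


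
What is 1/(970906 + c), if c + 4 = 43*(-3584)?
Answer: 1/816790 ≈ 1.2243e-6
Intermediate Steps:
c = -154116 (c = -4 + 43*(-3584) = -4 - 154112 = -154116)
1/(970906 + c) = 1/(970906 - 154116) = 1/816790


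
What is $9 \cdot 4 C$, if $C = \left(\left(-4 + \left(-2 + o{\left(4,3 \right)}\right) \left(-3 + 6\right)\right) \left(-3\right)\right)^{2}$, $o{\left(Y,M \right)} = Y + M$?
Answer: $39204$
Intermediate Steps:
$o{\left(Y,M \right)} = M + Y$
$C = 1089$ ($C = \left(\left(-4 + \left(-2 + \left(3 + 4\right)\right) \left(-3 + 6\right)\right) \left(-3\right)\right)^{2} = \left(\left(-4 + \left(-2 + 7\right) 3\right) \left(-3\right)\right)^{2} = \left(\left(-4 + 5 \cdot 3\right) \left(-3\right)\right)^{2} = \left(\left(-4 + 15\right) \left(-3\right)\right)^{2} = \left(11 \left(-3\right)\right)^{2} = \left(-33\right)^{2} = 1089$)
$9 \cdot 4 C = 9 \cdot 4 \cdot 1089 = 36 \cdot 1089 = 39204$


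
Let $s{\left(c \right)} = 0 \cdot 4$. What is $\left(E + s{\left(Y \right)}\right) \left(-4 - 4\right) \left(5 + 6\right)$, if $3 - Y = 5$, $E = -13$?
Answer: $1144$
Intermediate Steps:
$Y = -2$ ($Y = 3 - 5 = -2$)
$s{\left(c \right)} = 0$
$\left(E + s{\left(Y \right)}\right) \left(-4 - 4\right) \left(5 + 6\right) = \left(-13 + 0\right) \left(-4 - 4\right) \left(5 + 6\right) = - 13 \left(\left(-8\right) 11\right) = \left(-13\right) \left(-88\right) = 1144$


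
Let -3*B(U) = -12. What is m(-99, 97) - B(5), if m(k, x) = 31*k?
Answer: -3073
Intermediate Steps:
B(U) = 4 (B(U) = -⅓*(-12) = 4)
m(-99, 97) - B(5) = 31*(-99) - 1*4 = -3069 - 4 = -3073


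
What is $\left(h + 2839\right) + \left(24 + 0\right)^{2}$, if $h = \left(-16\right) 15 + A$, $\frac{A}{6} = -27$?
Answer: $3013$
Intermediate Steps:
$A = -162$ ($A = 6 \left(-27\right) = -162$)
$h = -402$ ($h = \left(-16\right) 15 - 162 = -240 - 162 = -402$)
$\left(h + 2839\right) + \left(24 + 0\right)^{2} = \left(-402 + 2839\right) + \left(24 + 0\right)^{2} = 2437 + 24^{2} = 2437 + 576 = 3013$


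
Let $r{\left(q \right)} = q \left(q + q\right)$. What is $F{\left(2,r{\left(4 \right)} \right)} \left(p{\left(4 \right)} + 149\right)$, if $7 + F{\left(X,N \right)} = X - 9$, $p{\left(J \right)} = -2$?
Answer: $-2058$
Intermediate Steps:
$r{\left(q \right)} = 2 q^{2}$ ($r{\left(q \right)} = q 2 q = 2 q^{2}$)
$F{\left(X,N \right)} = -16 + X$ ($F{\left(X,N \right)} = -7 + \left(X - 9\right) = -7 + \left(-9 + X\right) = -16 + X$)
$F{\left(2,r{\left(4 \right)} \right)} \left(p{\left(4 \right)} + 149\right) = \left(-16 + 2\right) \left(-2 + 149\right) = \left(-14\right) 147 = -2058$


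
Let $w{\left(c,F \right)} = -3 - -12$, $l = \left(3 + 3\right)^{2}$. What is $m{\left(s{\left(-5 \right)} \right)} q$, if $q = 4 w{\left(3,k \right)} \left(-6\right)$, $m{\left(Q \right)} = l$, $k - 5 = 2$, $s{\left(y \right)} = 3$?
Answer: $-7776$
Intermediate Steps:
$l = 36$ ($l = 6^{2} = 36$)
$k = 7$ ($k = 5 + 2 = 7$)
$w{\left(c,F \right)} = 9$ ($w{\left(c,F \right)} = -3 + 12 = 9$)
$m{\left(Q \right)} = 36$
$q = -216$ ($q = 4 \cdot 9 \left(-6\right) = 36 \left(-6\right) = -216$)
$m{\left(s{\left(-5 \right)} \right)} q = 36 \left(-216\right) = -7776$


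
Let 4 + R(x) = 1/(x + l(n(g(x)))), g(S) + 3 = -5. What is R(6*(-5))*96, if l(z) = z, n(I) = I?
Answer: -7344/19 ≈ -386.53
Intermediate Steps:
g(S) = -8 (g(S) = -3 - 5 = -8)
R(x) = -4 + 1/(-8 + x) (R(x) = -4 + 1/(x - 8) = -4 + 1/(-8 + x))
R(6*(-5))*96 = ((33 - 24*(-5))/(-8 + 6*(-5)))*96 = ((33 - 4*(-30))/(-8 - 30))*96 = ((33 + 120)/(-38))*96 = -1/38*153*96 = -153/38*96 = -7344/19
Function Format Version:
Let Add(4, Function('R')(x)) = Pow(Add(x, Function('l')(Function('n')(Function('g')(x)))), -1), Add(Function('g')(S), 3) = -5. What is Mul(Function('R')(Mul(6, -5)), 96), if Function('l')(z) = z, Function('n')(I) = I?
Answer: Rational(-7344, 19) ≈ -386.53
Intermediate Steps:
Function('g')(S) = -8 (Function('g')(S) = Add(-3, -5) = -8)
Function('R')(x) = Add(-4, Pow(Add(-8, x), -1)) (Function('R')(x) = Add(-4, Pow(Add(x, -8), -1)) = Add(-4, Pow(Add(-8, x), -1)))
Mul(Function('R')(Mul(6, -5)), 96) = Mul(Mul(Pow(Add(-8, Mul(6, -5)), -1), Add(33, Mul(-4, Mul(6, -5)))), 96) = Mul(Mul(Pow(Add(-8, -30), -1), Add(33, Mul(-4, -30))), 96) = Mul(Mul(Pow(-38, -1), Add(33, 120)), 96) = Mul(Mul(Rational(-1, 38), 153), 96) = Mul(Rational(-153, 38), 96) = Rational(-7344, 19)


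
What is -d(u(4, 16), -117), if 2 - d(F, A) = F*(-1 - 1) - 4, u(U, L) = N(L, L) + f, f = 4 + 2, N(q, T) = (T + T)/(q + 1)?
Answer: -370/17 ≈ -21.765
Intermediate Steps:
N(q, T) = 2*T/(1 + q) (N(q, T) = (2*T)/(1 + q) = 2*T/(1 + q))
f = 6
u(U, L) = 6 + 2*L/(1 + L) (u(U, L) = 2*L/(1 + L) + 6 = 6 + 2*L/(1 + L))
d(F, A) = 6 + 2*F (d(F, A) = 2 - (F*(-1 - 1) - 4) = 2 - (F*(-2) - 4) = 2 - (-2*F - 4) = 2 - (-4 - 2*F) = 2 + (4 + 2*F) = 6 + 2*F)
-d(u(4, 16), -117) = -(6 + 2*(2*(3 + 4*16)/(1 + 16))) = -(6 + 2*(2*(3 + 64)/17)) = -(6 + 2*(2*(1/17)*67)) = -(6 + 2*(134/17)) = -(6 + 268/17) = -1*370/17 = -370/17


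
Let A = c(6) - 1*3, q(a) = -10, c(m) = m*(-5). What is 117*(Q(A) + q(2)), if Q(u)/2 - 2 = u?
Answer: -8424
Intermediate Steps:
c(m) = -5*m
A = -33 (A = -5*6 - 1*3 = -30 - 3 = -33)
Q(u) = 4 + 2*u
117*(Q(A) + q(2)) = 117*((4 + 2*(-33)) - 10) = 117*((4 - 66) - 10) = 117*(-62 - 10) = 117*(-72) = -8424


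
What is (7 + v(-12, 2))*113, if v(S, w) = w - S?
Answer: 2373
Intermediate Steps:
(7 + v(-12, 2))*113 = (7 + (2 - 1*(-12)))*113 = (7 + (2 + 12))*113 = (7 + 14)*113 = 21*113 = 2373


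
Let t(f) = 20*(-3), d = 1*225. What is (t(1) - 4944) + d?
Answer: -4779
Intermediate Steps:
d = 225
t(f) = -60
(t(1) - 4944) + d = (-60 - 4944) + 225 = -5004 + 225 = -4779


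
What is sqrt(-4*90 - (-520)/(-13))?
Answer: 20*I ≈ 20.0*I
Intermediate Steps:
sqrt(-4*90 - (-520)/(-13)) = sqrt(-360 - (-520)*(-1)/13) = sqrt(-360 - 26*20/13) = sqrt(-360 - 40) = sqrt(-400) = 20*I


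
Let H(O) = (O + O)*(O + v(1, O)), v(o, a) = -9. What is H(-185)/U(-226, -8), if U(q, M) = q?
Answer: -35890/113 ≈ -317.61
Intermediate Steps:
H(O) = 2*O*(-9 + O) (H(O) = (O + O)*(O - 9) = (2*O)*(-9 + O) = 2*O*(-9 + O))
H(-185)/U(-226, -8) = (2*(-185)*(-9 - 185))/(-226) = (2*(-185)*(-194))*(-1/226) = 71780*(-1/226) = -35890/113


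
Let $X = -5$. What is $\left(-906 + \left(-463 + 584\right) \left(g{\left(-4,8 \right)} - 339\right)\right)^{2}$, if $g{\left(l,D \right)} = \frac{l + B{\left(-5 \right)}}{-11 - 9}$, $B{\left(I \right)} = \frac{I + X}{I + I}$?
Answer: $\frac{702473630769}{400} \approx 1.7562 \cdot 10^{9}$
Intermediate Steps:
$B{\left(I \right)} = \frac{-5 + I}{2 I}$ ($B{\left(I \right)} = \frac{I - 5}{I + I} = \frac{-5 + I}{2 I}$)
$g{\left(l,D \right)} = - \frac{1}{20} - \frac{l}{20}$ ($g{\left(l,D \right)} = \frac{l + \frac{-5 - 5}{2 \left(-5\right)}}{-11 - 9} = \frac{l + \frac{1}{2} \left(- \frac{1}{5}\right) \left(-10\right)}{-20} = \left(l + 1\right) \left(- \frac{1}{20}\right) = \left(1 + l\right) \left(- \frac{1}{20}\right) = - \frac{1}{20} - \frac{l}{20}$)
$\left(-906 + \left(-463 + 584\right) \left(g{\left(-4,8 \right)} - 339\right)\right)^{2} = \left(-906 + \left(-463 + 584\right) \left(\left(- \frac{1}{20} - - \frac{1}{5}\right) - 339\right)\right)^{2} = \left(-906 + 121 \left(\left(- \frac{1}{20} + \frac{1}{5}\right) - 339\right)\right)^{2} = \left(-906 + 121 \left(\frac{3}{20} - 339\right)\right)^{2} = \left(-906 + 121 \left(- \frac{6777}{20}\right)\right)^{2} = \left(-906 - \frac{820017}{20}\right)^{2} = \left(- \frac{838137}{20}\right)^{2} = \frac{702473630769}{400}$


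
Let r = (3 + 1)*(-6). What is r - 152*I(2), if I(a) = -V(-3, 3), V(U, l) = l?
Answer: 432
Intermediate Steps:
r = -24 (r = 4*(-6) = -24)
I(a) = -3 (I(a) = -1*3 = -3)
r - 152*I(2) = -24 - 152*(-3) = -24 + 456 = 432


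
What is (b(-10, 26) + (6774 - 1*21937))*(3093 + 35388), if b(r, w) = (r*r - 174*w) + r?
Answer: -754112157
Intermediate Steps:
b(r, w) = r + r² - 174*w (b(r, w) = (r² - 174*w) + r = r + r² - 174*w)
(b(-10, 26) + (6774 - 1*21937))*(3093 + 35388) = ((-10 + (-10)² - 174*26) + (6774 - 1*21937))*(3093 + 35388) = ((-10 + 100 - 4524) + (6774 - 21937))*38481 = (-4434 - 15163)*38481 = -19597*38481 = -754112157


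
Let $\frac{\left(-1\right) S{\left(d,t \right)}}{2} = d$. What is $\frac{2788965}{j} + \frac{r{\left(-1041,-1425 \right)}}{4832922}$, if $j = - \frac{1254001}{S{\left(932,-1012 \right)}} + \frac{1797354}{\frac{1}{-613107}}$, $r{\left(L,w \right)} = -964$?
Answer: $- \frac{1002625316935813222}{4963586505795486902451} \approx -0.000202$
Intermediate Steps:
$S{\left(d,t \right)} = - 2 d$
$j = - \frac{2054072673134591}{1864}$ ($j = - \frac{1254001}{\left(-2\right) 932} + \frac{1797354}{\frac{1}{-613107}} = - \frac{1254001}{-1864} + \frac{1797354}{- \frac{1}{613107}} = \left(-1254001\right) \left(- \frac{1}{1864}\right) + 1797354 \left(-613107\right) = \frac{1254001}{1864} - 1101970318878 = - \frac{2054072673134591}{1864} \approx -1.102 \cdot 10^{12}$)
$\frac{2788965}{j} + \frac{r{\left(-1041,-1425 \right)}}{4832922} = \frac{2788965}{- \frac{2054072673134591}{1864}} - \frac{964}{4832922} = 2788965 \left(- \frac{1864}{2054072673134591}\right) - \frac{482}{2416461} = - \frac{5198630760}{2054072673134591} - \frac{482}{2416461} = - \frac{1002625316935813222}{4963586505795486902451}$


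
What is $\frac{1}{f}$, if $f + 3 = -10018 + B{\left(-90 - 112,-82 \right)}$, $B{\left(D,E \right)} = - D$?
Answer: $- \frac{1}{9819} \approx -0.00010184$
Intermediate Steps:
$f = -9819$ ($f = -3 - \left(9928 - 112\right) = -3 - 9816 = -9819$)
$\frac{1}{f} = \frac{1}{-9819} = - \frac{1}{9819}$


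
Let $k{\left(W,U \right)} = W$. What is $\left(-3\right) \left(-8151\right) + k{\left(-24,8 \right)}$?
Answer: $24429$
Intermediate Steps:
$\left(-3\right) \left(-8151\right) + k{\left(-24,8 \right)} = \left(-3\right) \left(-8151\right) - 24 = 24453 - 24 = 24429$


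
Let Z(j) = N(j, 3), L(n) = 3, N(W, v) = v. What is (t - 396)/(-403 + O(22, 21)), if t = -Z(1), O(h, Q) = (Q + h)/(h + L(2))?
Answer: 175/176 ≈ 0.99432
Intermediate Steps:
Z(j) = 3
O(h, Q) = (Q + h)/(3 + h) (O(h, Q) = (Q + h)/(h + 3) = (Q + h)/(3 + h))
t = -3 (t = -1*3 = -3)
(t - 396)/(-403 + O(22, 21)) = (-3 - 396)/(-403 + (21 + 22)/(3 + 22)) = -399/(-403 + 43/25) = -399/(-10032/25) = -399*(-25/10032) = 175/176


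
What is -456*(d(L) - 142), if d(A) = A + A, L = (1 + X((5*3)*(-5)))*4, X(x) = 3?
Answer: 50160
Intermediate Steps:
L = 16 (L = (1 + 3)*4 = 4*4 = 16)
d(A) = 2*A
-456*(d(L) - 142) = -456*(2*16 - 142) = -456*(32 - 142) = -456*(-110) = 50160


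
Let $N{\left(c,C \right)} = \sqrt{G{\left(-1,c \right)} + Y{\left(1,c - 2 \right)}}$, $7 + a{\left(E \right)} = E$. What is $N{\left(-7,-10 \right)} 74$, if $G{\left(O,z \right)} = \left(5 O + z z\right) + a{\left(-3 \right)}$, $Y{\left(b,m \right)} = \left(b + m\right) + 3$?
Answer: $74 \sqrt{29} \approx 398.5$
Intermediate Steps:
$Y{\left(b,m \right)} = 3 + b + m$
$a{\left(E \right)} = -7 + E$
$G{\left(O,z \right)} = -10 + z^{2} + 5 O$ ($G{\left(O,z \right)} = \left(5 O + z z\right) - 10 = \left(5 O + z^{2}\right) - 10 = \left(z^{2} + 5 O\right) - 10 = -10 + z^{2} + 5 O$)
$N{\left(c,C \right)} = \sqrt{-13 + c + c^{2}}$ ($N{\left(c,C \right)} = \sqrt{\left(-10 + c^{2} + 5 \left(-1\right)\right) + \left(3 + 1 + \left(c - 2\right)\right)} = \sqrt{\left(-10 + c^{2} - 5\right) + \left(3 + 1 + \left(-2 + c\right)\right)} = \sqrt{\left(-15 + c^{2}\right) + \left(2 + c\right)} = \sqrt{-13 + c + c^{2}}$)
$N{\left(-7,-10 \right)} 74 = \sqrt{-13 - 7 + \left(-7\right)^{2}} \cdot 74 = \sqrt{-13 - 7 + 49} \cdot 74 = \sqrt{29} \cdot 74 = 74 \sqrt{29}$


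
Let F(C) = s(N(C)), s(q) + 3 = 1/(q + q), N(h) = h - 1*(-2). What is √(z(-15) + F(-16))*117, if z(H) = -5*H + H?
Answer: 117*√11165/14 ≈ 883.05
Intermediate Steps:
N(h) = 2 + h (N(h) = h + 2 = 2 + h)
s(q) = -3 + 1/(2*q) (s(q) = -3 + 1/(q + q) = -3 + 1/(2*q))
z(H) = -4*H
F(C) = -3 + 1/(2*(2 + C))
√(z(-15) + F(-16))*117 = √(-4*(-15) + (-11 - 6*(-16))/(2*(2 - 16)))*117 = √(60 + (½)*(-11 + 96)/(-14))*117 = √(60 + (½)*(-1/14)*85)*117 = √(60 - 85/28)*117 = √(1595/28)*117 = (√11165/14)*117 = 117*√11165/14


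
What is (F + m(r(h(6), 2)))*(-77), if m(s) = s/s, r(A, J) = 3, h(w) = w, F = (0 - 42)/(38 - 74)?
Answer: -1001/6 ≈ -166.83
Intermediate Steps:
F = 7/6 (F = -42/(-36) = -42*(-1/36) = 7/6 ≈ 1.1667)
m(s) = 1
(F + m(r(h(6), 2)))*(-77) = (7/6 + 1)*(-77) = (13/6)*(-77) = -1001/6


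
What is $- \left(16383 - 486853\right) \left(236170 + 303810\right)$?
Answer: $254044390600$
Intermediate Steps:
$- \left(16383 - 486853\right) \left(236170 + 303810\right) = - \left(-470470\right) 539980 = \left(-1\right) \left(-254044390600\right) = 254044390600$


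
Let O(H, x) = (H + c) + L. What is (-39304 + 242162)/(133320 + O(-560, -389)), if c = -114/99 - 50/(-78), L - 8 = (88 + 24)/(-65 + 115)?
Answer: 725217350/474651783 ≈ 1.5279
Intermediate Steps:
L = 256/25 (L = 8 + (88 + 24)/(-65 + 115) = 8 + 112/50 = 8 + 112*(1/50) = 8 + 56/25 = 256/25 ≈ 10.240)
c = -73/143 (c = -114*1/99 - 50*(-1/78) = -38/33 + 25/39 = -73/143 ≈ -0.51049)
O(H, x) = 34783/3575 + H (O(H, x) = (H - 73/143) + 256/25 = (-73/143 + H) + 256/25 = 34783/3575 + H)
(-39304 + 242162)/(133320 + O(-560, -389)) = (-39304 + 242162)/(133320 + (34783/3575 - 560)) = 202858/(133320 - 1967217/3575) = 202858/(474651783/3575) = 202858*(3575/474651783) = 725217350/474651783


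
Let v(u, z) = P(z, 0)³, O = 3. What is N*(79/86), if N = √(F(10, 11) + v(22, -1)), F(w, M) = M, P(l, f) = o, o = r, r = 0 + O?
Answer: 79*√38/86 ≈ 5.6627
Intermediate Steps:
r = 3 (r = 0 + 3 = 3)
o = 3
P(l, f) = 3
v(u, z) = 27 (v(u, z) = 3³ = 27)
N = √38 (N = √(11 + 27) = √38 ≈ 6.1644)
N*(79/86) = √38*(79/86) = 79*√38/86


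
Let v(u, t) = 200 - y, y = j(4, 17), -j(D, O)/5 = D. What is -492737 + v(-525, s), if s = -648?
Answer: -492517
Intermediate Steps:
j(D, O) = -5*D
y = -20 (y = -5*4 = -20)
v(u, t) = 220 (v(u, t) = 200 - 1*(-20) = 200 + 20 = 220)
-492737 + v(-525, s) = -492737 + 220 = -492517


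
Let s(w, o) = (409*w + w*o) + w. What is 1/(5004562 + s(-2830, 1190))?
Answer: 1/476562 ≈ 2.0984e-6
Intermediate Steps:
s(w, o) = 410*w + o*w (s(w, o) = (409*w + o*w) + w = 410*w + o*w)
1/(5004562 + s(-2830, 1190)) = 1/(5004562 - 2830*(410 + 1190)) = 1/(5004562 - 2830*1600) = 1/(5004562 - 4528000) = 1/476562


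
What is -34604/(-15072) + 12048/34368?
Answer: 1784971/674472 ≈ 2.6465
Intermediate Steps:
-34604/(-15072) + 12048/34368 = -34604*(-1/15072) + 12048*(1/34368) = 8651/3768 + 251/716 = 1784971/674472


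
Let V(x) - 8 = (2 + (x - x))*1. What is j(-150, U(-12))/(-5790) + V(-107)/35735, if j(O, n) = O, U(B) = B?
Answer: 36121/1379371 ≈ 0.026187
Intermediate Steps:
V(x) = 10 (V(x) = 8 + (2 + (x - x))*1 = 8 + (2 + 0)*1 = 8 + 2*1 = 8 + 2 = 10)
j(-150, U(-12))/(-5790) + V(-107)/35735 = -150/(-5790) + 10/35735 = -150*(-1/5790) + 10*(1/35735) = 5/193 + 2/7147 = 36121/1379371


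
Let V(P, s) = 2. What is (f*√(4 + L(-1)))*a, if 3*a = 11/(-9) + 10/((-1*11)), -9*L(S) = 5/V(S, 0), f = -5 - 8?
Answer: 2743*√134/1782 ≈ 17.818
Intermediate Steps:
f = -13
L(S) = -5/18 (L(S) = -5/(9*2) = -⅑*5/2 = -5/18)
a = -211/297 (a = (11/(-9) + 10/((-1*11)))/3 = (11*(-⅑) + 10/(-11))/3 = (-11/9 + 10*(-1/11))/3 = (-11/9 - 10/11)/3 = (⅓)*(-211/99) = -211/297 ≈ -0.71044)
(f*√(4 + L(-1)))*a = -13*√(4 - 5/18)*(-211/297) = -13*√134/6*(-211/297) = 2743*√134/1782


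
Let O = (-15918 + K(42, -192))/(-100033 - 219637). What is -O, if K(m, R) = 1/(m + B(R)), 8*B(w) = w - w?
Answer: -133711/2685228 ≈ -0.049795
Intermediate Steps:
B(w) = 0 (B(w) = (w - w)/8 = (1/8)*0 = 0)
K(m, R) = 1/m (K(m, R) = 1/(m + 0) = 1/m)
O = 133711/2685228 (O = (-15918 + 1/42)/(-100033 - 219637) = (-15918 + 1/42)/(-319670) = -668555/42*(-1/319670) = 133711/2685228 ≈ 0.049795)
-O = -1*133711/2685228 = -133711/2685228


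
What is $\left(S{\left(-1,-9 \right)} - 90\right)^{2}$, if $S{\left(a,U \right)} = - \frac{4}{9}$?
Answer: $\frac{662596}{81} \approx 8180.2$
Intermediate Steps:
$S{\left(a,U \right)} = - \frac{4}{9}$ ($S{\left(a,U \right)} = \left(-4\right) \frac{1}{9} = - \frac{4}{9}$)
$\left(S{\left(-1,-9 \right)} - 90\right)^{2} = \left(- \frac{4}{9} - 90\right)^{2} = \left(- \frac{814}{9}\right)^{2} = \frac{662596}{81}$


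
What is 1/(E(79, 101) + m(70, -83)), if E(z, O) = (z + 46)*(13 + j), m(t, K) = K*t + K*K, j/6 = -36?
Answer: -1/24296 ≈ -4.1159e-5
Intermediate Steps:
j = -216 (j = 6*(-36) = -216)
m(t, K) = K² + K*t (m(t, K) = K*t + K² = K² + K*t)
E(z, O) = -9338 - 203*z (E(z, O) = (z + 46)*(13 - 216) = (46 + z)*(-203) = -9338 - 203*z)
1/(E(79, 101) + m(70, -83)) = 1/((-9338 - 203*79) - 83*(-83 + 70)) = 1/((-9338 - 16037) - 83*(-13)) = 1/(-25375 + 1079) = 1/(-24296) = -1/24296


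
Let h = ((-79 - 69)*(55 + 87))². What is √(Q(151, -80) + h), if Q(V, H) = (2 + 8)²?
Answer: 2*√110418089 ≈ 21016.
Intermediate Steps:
Q(V, H) = 100 (Q(V, H) = 10² = 100)
h = 441672256 (h = (-148*142)² = (-21016)² = 441672256)
√(Q(151, -80) + h) = √(100 + 441672256) = √441672356 = 2*√110418089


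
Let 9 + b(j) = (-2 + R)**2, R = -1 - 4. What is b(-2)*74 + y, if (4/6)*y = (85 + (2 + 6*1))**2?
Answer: 31867/2 ≈ 15934.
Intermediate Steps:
R = -5
b(j) = 40 (b(j) = -9 + (-2 - 5)**2 = -9 + (-7)**2 = -9 + 49 = 40)
y = 25947/2 (y = 3*(85 + (2 + 6*1))**2/2 = 3*(85 + (2 + 6))**2/2 = 3*(85 + 8)**2/2 = (3/2)*93**2 = (3/2)*8649 = 25947/2 ≈ 12974.)
b(-2)*74 + y = 40*74 + 25947/2 = 2960 + 25947/2 = 31867/2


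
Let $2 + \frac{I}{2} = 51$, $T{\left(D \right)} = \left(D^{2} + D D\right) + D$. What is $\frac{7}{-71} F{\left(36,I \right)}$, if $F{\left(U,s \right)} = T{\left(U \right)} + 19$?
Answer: $- \frac{18529}{71} \approx -260.97$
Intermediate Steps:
$T{\left(D \right)} = D + 2 D^{2}$ ($T{\left(D \right)} = \left(D^{2} + D^{2}\right) + D = 2 D^{2} + D = D + 2 D^{2}$)
$I = 98$ ($I = -4 + 2 \cdot 51 = -4 + 102 = 98$)
$F{\left(U,s \right)} = 19 + U \left(1 + 2 U\right)$ ($F{\left(U,s \right)} = U \left(1 + 2 U\right) + 19 = 19 + U \left(1 + 2 U\right)$)
$\frac{7}{-71} F{\left(36,I \right)} = \frac{7}{-71} \left(19 + 36 \left(1 + 2 \cdot 36\right)\right) = 7 \left(- \frac{1}{71}\right) \left(19 + 36 \left(1 + 72\right)\right) = - \frac{7 \left(19 + 36 \cdot 73\right)}{71} = - \frac{7 \left(19 + 2628\right)}{71} = \left(- \frac{7}{71}\right) 2647 = - \frac{18529}{71}$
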